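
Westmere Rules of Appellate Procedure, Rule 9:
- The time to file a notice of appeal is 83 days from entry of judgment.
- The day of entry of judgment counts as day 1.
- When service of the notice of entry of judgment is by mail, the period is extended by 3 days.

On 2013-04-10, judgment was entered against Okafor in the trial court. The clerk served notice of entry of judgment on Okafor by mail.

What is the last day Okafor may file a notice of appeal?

Counting 2013-04-10 as day 1, day 83 is July 1, 2013.
Service was by mail, adding 3 days: July 1, 2013 + 3 days = July 4, 2013.

July 4, 2013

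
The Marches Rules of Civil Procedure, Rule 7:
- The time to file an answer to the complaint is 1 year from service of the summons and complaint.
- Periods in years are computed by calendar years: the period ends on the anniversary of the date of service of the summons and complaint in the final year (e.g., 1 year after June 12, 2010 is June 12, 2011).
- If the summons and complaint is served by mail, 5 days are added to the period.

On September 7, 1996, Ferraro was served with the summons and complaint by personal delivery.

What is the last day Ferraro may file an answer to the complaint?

1 year after September 7, 1996 is September 7, 1997.
Service was not by mail, so no mail extension applies.

September 7, 1997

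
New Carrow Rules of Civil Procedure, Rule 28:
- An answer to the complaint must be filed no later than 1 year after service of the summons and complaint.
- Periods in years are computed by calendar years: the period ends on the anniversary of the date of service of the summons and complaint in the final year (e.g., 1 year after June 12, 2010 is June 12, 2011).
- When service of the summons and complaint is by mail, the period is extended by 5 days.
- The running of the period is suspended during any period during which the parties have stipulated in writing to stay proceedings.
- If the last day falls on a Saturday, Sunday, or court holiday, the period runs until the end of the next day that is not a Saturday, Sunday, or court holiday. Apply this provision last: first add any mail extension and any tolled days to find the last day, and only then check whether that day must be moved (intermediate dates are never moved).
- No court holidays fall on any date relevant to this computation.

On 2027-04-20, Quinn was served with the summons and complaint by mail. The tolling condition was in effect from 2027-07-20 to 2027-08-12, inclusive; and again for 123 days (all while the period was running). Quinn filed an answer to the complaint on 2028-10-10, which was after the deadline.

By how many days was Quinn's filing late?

1 year after 2027-04-20 is April 20, 2028.
Service was by mail, adding 5 days: April 20, 2028 + 5 days = April 25, 2028.
From July 20, 2027 through August 12, 2027 inclusive is 24 days; tolling adds 24 days: April 25, 2028 + 24 days = May 19, 2028.
Tolling adds 123 days: May 19, 2028 + 123 days = September 19, 2028.
September 19, 2028 is a Tuesday and not a court holiday, so no extension applies.
The deadline is September 19, 2028; from September 19, 2028 to October 10, 2028 is 21 days.

21 days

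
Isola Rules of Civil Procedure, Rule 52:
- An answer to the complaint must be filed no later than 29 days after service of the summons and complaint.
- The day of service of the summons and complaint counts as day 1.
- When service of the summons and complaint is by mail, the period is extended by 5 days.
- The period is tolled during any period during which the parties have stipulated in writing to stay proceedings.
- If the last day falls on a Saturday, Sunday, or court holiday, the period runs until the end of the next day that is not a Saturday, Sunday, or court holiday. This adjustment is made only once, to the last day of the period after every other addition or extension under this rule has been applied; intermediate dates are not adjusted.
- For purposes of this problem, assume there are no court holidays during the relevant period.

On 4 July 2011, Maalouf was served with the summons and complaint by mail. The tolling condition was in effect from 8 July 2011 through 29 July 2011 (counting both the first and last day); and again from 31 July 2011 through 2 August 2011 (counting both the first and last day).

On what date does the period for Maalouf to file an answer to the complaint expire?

Counting 4 July 2011 as day 1, day 29 is August 1, 2011.
Service was by mail, adding 5 days: August 1, 2011 + 5 days = August 6, 2011.
From July 8, 2011 through July 29, 2011 inclusive is 22 days; tolling adds 22 days: August 6, 2011 + 22 days = August 28, 2011.
From July 31, 2011 through August 2, 2011 inclusive is 3 days; tolling adds 3 days: August 28, 2011 + 3 days = August 31, 2011.
August 31, 2011 is a Wednesday and not a court holiday, so no extension applies.

August 31, 2011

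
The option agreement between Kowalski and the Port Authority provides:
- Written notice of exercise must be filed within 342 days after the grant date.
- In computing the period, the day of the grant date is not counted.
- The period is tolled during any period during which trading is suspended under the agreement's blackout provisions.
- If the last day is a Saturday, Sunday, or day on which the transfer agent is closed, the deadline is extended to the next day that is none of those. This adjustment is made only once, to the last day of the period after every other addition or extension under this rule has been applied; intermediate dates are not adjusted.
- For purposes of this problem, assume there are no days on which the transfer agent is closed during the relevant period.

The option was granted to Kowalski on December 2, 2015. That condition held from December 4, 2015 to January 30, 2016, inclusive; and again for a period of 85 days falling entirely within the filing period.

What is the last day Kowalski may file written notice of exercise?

March 31, 2017

342 days after December 2, 2015 is November 8, 2016.
From December 4, 2015 through January 30, 2016 inclusive is 58 days; tolling adds 58 days: November 8, 2016 + 58 days = January 5, 2017.
Tolling adds 85 days: January 5, 2017 + 85 days = March 31, 2017.
March 31, 2017 is a Friday and not a day on which the transfer agent is closed, so no extension applies.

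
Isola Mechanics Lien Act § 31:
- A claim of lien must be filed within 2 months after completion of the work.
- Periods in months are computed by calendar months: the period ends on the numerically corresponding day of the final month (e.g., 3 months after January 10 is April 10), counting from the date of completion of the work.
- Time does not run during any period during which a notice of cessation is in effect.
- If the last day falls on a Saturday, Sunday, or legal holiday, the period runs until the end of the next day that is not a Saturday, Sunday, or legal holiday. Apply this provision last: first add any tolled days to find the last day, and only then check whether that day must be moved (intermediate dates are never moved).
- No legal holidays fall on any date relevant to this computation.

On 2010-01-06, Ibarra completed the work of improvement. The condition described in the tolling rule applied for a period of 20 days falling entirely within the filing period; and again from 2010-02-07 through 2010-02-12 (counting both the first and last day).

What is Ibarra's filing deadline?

April 1, 2010

2 months after 2010-01-06 is March 6, 2010.
Tolling adds 20 days: March 6, 2010 + 20 days = March 26, 2010.
From February 7, 2010 through February 12, 2010 inclusive is 6 days; tolling adds 6 days: March 26, 2010 + 6 days = April 1, 2010.
April 1, 2010 is a Thursday and not a legal holiday, so no extension applies.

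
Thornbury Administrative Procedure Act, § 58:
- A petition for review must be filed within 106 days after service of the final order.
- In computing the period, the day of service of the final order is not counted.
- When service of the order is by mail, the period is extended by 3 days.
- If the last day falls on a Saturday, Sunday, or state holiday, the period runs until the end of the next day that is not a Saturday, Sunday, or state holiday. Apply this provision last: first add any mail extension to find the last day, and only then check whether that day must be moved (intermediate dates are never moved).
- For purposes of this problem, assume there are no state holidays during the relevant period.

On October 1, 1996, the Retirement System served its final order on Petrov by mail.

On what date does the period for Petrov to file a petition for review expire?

January 20, 1997

106 days after October 1, 1996 is January 15, 1997.
Service was by mail, adding 3 days: January 15, 1997 + 3 days = January 18, 1997.
January 18, 1997 is Saturday; January 19, 1997 is Sunday. The next qualifying day is January 20, 1997.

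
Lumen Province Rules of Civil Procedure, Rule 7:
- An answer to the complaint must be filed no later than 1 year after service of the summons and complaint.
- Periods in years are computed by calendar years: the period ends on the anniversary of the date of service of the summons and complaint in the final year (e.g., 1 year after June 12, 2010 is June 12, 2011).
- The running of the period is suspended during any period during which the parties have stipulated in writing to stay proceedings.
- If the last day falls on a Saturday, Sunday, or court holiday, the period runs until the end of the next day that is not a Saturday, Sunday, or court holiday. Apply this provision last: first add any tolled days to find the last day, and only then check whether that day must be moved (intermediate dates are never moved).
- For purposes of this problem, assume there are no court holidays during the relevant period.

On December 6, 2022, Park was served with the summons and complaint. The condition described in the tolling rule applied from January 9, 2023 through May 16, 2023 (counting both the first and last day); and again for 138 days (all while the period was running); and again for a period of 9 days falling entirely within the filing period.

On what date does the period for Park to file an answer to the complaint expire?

September 6, 2024

1 year after December 6, 2022 is December 6, 2023.
From January 9, 2023 through May 16, 2023 inclusive is 128 days; tolling adds 128 days: December 6, 2023 + 128 days = April 12, 2024.
Tolling adds 138 days: April 12, 2024 + 138 days = August 28, 2024.
Tolling adds 9 days: August 28, 2024 + 9 days = September 6, 2024.
September 6, 2024 is a Friday and not a court holiday, so no extension applies.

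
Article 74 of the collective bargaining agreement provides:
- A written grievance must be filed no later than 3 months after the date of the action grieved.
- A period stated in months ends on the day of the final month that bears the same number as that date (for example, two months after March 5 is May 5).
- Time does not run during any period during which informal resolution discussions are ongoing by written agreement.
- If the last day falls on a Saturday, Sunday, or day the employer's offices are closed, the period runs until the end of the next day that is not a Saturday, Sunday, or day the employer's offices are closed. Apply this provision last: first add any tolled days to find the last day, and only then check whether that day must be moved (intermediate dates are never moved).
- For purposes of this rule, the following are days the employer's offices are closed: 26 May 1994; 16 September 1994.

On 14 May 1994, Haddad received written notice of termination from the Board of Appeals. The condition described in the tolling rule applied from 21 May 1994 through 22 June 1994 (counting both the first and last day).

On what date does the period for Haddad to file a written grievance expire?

3 months after 14 May 1994 is August 14, 1994.
From May 21, 1994 through June 22, 1994 inclusive is 33 days; tolling adds 33 days: August 14, 1994 + 33 days = September 16, 1994.
September 16, 1994 is a listed holiday; September 17, 1994 is Saturday; September 18, 1994 is Sunday. The next qualifying day is September 19, 1994.

September 19, 1994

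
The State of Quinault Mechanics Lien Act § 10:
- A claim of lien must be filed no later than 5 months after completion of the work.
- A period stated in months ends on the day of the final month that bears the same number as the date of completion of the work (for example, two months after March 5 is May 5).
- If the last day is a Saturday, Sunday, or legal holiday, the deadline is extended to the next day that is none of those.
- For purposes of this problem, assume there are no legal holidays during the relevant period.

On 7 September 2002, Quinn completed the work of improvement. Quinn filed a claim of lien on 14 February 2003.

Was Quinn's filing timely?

No

5 months after 7 September 2002 is February 7, 2003.
February 7, 2003 is a Friday and not a legal holiday, so no extension applies.
The deadline is February 7, 2003; the filing on February 14, 2003 is after that date.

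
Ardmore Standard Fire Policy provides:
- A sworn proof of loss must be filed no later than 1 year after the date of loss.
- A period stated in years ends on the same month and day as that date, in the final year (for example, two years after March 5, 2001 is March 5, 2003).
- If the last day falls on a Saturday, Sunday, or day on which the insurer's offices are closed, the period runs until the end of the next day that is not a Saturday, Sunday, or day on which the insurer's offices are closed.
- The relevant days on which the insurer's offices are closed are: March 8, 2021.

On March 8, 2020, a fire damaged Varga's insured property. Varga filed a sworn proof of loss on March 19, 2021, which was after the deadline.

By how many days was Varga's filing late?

1 year after March 8, 2020 is March 8, 2021.
March 8, 2021 is a listed holiday. The next qualifying day is March 9, 2021.
The deadline is March 9, 2021; from March 9, 2021 to March 19, 2021 is 10 days.

10 days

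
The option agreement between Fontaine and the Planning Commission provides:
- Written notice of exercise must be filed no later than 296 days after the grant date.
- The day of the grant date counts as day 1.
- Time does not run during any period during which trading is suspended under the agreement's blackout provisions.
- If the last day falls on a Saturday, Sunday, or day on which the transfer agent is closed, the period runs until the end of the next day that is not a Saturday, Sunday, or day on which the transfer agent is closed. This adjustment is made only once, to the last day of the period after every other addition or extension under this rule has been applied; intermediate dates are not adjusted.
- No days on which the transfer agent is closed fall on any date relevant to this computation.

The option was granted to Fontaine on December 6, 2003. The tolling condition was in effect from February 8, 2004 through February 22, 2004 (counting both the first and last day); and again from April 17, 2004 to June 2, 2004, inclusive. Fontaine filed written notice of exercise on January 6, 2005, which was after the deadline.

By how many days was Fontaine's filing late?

38 days

Counting December 6, 2003 as day 1, day 296 is September 26, 2004.
From February 8, 2004 through February 22, 2004 inclusive is 15 days; tolling adds 15 days: September 26, 2004 + 15 days = October 11, 2004.
From April 17, 2004 through June 2, 2004 inclusive is 47 days; tolling adds 47 days: October 11, 2004 + 47 days = November 27, 2004.
November 27, 2004 is Saturday; November 28, 2004 is Sunday. The next qualifying day is November 29, 2004.
The deadline is November 29, 2004; from November 29, 2004 to January 6, 2005 is 38 days.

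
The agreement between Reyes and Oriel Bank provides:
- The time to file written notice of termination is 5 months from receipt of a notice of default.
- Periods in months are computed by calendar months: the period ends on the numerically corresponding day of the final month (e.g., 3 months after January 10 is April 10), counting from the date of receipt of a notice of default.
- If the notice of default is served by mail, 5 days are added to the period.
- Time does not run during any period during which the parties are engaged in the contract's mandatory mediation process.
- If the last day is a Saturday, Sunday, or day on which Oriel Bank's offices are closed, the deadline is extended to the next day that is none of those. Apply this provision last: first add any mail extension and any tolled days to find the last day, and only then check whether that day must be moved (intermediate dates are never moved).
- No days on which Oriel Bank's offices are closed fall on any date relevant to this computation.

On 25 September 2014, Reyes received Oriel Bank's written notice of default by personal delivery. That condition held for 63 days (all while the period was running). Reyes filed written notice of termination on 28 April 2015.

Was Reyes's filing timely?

Yes

5 months after 25 September 2014 is February 25, 2015.
Service was not by mail, so no mail extension applies.
Tolling adds 63 days: February 25, 2015 + 63 days = April 29, 2015.
April 29, 2015 is a Wednesday and not a day on which Oriel Bank's offices are closed, so no extension applies.
The deadline is April 29, 2015; the filing on April 28, 2015 is on or before that date.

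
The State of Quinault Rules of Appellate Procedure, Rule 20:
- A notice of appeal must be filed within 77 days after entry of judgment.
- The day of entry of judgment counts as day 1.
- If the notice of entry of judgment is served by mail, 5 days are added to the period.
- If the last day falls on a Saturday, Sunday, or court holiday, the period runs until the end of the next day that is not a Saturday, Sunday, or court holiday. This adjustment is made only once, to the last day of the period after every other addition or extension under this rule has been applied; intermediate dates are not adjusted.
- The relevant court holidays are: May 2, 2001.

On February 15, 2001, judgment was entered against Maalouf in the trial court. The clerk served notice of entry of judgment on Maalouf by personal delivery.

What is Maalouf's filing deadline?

Counting February 15, 2001 as day 1, day 77 is May 2, 2001.
Service was not by mail, so no mail extension applies.
May 2, 2001 is a listed holiday. The next qualifying day is May 3, 2001.

May 3, 2001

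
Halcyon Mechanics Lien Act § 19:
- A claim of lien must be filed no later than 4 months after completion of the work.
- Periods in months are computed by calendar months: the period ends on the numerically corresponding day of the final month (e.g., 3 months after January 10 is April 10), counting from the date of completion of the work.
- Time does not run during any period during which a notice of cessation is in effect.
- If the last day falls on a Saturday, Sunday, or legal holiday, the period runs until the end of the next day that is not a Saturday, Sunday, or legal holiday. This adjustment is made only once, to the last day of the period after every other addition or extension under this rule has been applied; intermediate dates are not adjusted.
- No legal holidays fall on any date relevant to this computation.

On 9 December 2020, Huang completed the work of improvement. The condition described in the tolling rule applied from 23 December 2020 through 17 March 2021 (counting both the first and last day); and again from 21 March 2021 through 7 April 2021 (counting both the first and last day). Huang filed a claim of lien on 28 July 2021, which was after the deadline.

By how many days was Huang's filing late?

4 months after 9 December 2020 is April 9, 2021.
From December 23, 2020 through March 17, 2021 inclusive is 85 days; tolling adds 85 days: April 9, 2021 + 85 days = July 3, 2021.
From March 21, 2021 through April 7, 2021 inclusive is 18 days; tolling adds 18 days: July 3, 2021 + 18 days = July 21, 2021.
July 21, 2021 is a Wednesday and not a legal holiday, so no extension applies.
The deadline is July 21, 2021; from July 21, 2021 to July 28, 2021 is 7 days.

7 days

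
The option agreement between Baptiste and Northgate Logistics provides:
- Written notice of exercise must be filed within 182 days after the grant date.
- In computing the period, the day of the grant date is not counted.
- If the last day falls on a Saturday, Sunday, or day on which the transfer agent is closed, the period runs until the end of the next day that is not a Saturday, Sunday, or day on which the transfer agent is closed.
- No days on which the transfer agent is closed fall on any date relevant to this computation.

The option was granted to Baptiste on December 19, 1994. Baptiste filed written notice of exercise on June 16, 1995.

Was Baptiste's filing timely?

Yes

182 days after December 19, 1994 is June 19, 1995.
June 19, 1995 is a Monday and not a day on which the transfer agent is closed, so no extension applies.
The deadline is June 19, 1995; the filing on June 16, 1995 is on or before that date.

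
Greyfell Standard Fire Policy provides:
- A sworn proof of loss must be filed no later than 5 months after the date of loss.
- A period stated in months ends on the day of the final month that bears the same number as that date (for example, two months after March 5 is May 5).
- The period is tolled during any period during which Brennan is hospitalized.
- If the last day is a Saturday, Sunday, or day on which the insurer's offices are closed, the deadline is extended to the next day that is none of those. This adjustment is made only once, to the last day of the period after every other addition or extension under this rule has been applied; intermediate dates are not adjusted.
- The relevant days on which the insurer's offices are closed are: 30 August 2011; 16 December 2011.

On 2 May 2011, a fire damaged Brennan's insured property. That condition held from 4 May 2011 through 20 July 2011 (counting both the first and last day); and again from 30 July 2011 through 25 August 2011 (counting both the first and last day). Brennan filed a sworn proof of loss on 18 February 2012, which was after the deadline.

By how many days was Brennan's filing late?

33 days

5 months after 2 May 2011 is October 2, 2011.
From May 4, 2011 through July 20, 2011 inclusive is 78 days; tolling adds 78 days: October 2, 2011 + 78 days = December 19, 2011.
From July 30, 2011 through August 25, 2011 inclusive is 27 days; tolling adds 27 days: December 19, 2011 + 27 days = January 15, 2012.
January 15, 2012 is Sunday. The next qualifying day is January 16, 2012.
The deadline is January 16, 2012; from January 16, 2012 to February 18, 2012 is 33 days.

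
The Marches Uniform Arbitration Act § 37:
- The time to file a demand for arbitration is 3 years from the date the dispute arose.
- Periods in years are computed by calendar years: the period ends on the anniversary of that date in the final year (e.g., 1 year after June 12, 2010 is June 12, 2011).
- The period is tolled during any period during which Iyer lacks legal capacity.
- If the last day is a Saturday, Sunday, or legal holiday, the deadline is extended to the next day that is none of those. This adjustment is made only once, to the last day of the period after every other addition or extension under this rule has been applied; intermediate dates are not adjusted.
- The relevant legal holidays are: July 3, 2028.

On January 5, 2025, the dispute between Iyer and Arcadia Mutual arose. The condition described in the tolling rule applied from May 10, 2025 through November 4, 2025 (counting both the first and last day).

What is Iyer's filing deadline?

3 years after January 5, 2025 is January 5, 2028.
From May 10, 2025 through November 4, 2025 inclusive is 179 days; tolling adds 179 days: January 5, 2028 + 179 days = July 2, 2028.
July 2, 2028 is Sunday; July 3, 2028 is a listed holiday. The next qualifying day is July 4, 2028.

July 4, 2028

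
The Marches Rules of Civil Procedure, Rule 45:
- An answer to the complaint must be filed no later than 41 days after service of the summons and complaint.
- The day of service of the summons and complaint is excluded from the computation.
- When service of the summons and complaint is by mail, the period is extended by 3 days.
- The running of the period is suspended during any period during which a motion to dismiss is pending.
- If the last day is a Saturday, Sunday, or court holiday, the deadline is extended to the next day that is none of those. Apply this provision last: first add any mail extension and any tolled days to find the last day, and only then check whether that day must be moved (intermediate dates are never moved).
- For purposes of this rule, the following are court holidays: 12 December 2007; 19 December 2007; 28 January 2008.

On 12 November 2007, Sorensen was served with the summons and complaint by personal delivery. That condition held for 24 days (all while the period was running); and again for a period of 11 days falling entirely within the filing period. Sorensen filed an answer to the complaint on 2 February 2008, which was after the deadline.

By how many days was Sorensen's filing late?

41 days after 12 November 2007 is December 23, 2007.
Service was not by mail, so no mail extension applies.
Tolling adds 24 days: December 23, 2007 + 24 days = January 16, 2008.
Tolling adds 11 days: January 16, 2008 + 11 days = January 27, 2008.
January 27, 2008 is Sunday; January 28, 2008 is a listed holiday. The next qualifying day is January 29, 2008.
The deadline is January 29, 2008; from January 29, 2008 to February 2, 2008 is 4 days.

4 days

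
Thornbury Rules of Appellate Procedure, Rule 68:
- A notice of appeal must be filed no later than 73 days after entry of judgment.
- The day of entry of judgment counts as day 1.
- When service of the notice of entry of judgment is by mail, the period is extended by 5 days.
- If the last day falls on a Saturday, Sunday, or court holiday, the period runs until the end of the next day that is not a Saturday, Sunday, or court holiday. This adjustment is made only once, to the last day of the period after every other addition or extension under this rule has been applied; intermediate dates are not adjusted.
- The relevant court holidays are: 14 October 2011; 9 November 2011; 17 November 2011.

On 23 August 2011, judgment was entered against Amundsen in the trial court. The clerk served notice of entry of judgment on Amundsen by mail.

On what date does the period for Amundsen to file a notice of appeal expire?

Counting 23 August 2011 as day 1, day 73 is November 3, 2011.
Service was by mail, adding 5 days: November 3, 2011 + 5 days = November 8, 2011.
November 8, 2011 is a Tuesday and not a court holiday, so no extension applies.

November 8, 2011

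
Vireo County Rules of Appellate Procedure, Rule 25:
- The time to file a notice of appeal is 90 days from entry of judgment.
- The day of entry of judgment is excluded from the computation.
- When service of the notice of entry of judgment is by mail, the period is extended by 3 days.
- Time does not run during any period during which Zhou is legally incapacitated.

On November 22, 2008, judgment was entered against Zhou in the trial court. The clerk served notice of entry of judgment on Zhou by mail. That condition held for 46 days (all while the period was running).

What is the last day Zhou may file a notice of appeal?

90 days after November 22, 2008 is February 20, 2009.
Service was by mail, adding 3 days: February 20, 2009 + 3 days = February 23, 2009.
Tolling adds 46 days: February 23, 2009 + 46 days = April 10, 2009.

April 10, 2009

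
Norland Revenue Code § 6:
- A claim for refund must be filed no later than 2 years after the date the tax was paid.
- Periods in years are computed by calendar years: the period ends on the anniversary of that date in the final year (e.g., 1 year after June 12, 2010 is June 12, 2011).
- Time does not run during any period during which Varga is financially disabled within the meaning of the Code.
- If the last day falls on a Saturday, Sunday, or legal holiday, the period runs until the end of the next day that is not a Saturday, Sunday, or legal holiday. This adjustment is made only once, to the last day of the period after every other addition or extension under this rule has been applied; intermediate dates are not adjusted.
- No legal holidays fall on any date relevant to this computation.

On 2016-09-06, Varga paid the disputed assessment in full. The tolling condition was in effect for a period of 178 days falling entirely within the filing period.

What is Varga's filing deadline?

2 years after 2016-09-06 is September 6, 2018.
Tolling adds 178 days: September 6, 2018 + 178 days = March 3, 2019.
March 3, 2019 is Sunday. The next qualifying day is March 4, 2019.

March 4, 2019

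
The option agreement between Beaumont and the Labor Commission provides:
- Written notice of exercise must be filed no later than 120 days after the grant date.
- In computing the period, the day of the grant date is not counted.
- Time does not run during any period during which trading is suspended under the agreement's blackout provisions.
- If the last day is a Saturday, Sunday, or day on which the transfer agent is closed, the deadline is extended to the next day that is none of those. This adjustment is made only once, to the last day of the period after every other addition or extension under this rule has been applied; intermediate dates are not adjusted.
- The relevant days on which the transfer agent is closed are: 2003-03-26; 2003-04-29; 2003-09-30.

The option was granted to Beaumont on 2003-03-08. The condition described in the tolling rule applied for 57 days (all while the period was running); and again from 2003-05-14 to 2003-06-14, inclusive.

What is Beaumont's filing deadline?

120 days after 2003-03-08 is July 6, 2003.
Tolling adds 57 days: July 6, 2003 + 57 days = September 1, 2003.
From May 14, 2003 through June 14, 2003 inclusive is 32 days; tolling adds 32 days: September 1, 2003 + 32 days = October 3, 2003.
October 3, 2003 is a Friday and not a day on which the transfer agent is closed, so no extension applies.

October 3, 2003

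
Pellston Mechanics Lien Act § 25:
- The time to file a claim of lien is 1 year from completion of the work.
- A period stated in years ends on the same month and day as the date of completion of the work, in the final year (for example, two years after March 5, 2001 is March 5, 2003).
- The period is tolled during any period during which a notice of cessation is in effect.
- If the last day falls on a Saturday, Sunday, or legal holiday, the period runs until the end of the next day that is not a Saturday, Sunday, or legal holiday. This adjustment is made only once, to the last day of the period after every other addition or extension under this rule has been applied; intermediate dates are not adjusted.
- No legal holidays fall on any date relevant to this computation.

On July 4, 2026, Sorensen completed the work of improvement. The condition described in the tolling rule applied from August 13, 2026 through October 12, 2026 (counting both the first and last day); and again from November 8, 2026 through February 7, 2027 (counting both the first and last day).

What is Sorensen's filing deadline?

December 6, 2027

1 year after July 4, 2026 is July 4, 2027.
From August 13, 2026 through October 12, 2026 inclusive is 61 days; tolling adds 61 days: July 4, 2027 + 61 days = September 3, 2027.
From November 8, 2026 through February 7, 2027 inclusive is 92 days; tolling adds 92 days: September 3, 2027 + 92 days = December 4, 2027.
December 4, 2027 is Saturday; December 5, 2027 is Sunday. The next qualifying day is December 6, 2027.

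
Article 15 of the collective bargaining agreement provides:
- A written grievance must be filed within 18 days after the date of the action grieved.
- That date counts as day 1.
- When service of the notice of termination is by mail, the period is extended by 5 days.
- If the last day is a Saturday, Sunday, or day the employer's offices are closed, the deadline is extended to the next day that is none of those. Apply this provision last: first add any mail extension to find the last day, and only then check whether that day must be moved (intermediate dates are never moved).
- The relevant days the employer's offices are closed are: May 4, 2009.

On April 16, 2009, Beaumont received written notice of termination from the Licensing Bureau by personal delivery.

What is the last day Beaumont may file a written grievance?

Counting April 16, 2009 as day 1, day 18 is May 3, 2009.
Service was not by mail, so no mail extension applies.
May 3, 2009 is Sunday; May 4, 2009 is a listed holiday. The next qualifying day is May 5, 2009.

May 5, 2009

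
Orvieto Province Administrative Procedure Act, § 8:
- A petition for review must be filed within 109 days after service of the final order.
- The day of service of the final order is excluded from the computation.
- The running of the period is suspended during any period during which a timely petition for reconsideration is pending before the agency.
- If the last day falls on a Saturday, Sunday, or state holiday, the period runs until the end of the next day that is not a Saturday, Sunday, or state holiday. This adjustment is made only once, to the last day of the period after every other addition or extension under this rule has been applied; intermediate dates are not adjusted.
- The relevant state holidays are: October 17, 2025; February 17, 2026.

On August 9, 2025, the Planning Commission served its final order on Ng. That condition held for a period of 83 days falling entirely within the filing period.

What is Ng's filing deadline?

109 days after August 9, 2025 is November 26, 2025.
Tolling adds 83 days: November 26, 2025 + 83 days = February 17, 2026.
February 17, 2026 is a listed holiday. The next qualifying day is February 18, 2026.

February 18, 2026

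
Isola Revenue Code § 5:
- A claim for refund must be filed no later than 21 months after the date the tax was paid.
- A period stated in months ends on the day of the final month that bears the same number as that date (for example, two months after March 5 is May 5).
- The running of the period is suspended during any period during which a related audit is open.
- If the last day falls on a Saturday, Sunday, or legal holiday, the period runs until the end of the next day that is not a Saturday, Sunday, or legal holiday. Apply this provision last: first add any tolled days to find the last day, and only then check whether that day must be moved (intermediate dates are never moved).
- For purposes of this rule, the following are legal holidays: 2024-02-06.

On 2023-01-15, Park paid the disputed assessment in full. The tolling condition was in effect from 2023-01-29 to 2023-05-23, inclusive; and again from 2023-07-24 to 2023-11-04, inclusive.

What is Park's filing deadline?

May 22, 2025

21 months after 2023-01-15 is October 15, 2024.
From January 29, 2023 through May 23, 2023 inclusive is 115 days; tolling adds 115 days: October 15, 2024 + 115 days = February 7, 2025.
From July 24, 2023 through November 4, 2023 inclusive is 104 days; tolling adds 104 days: February 7, 2025 + 104 days = May 22, 2025.
May 22, 2025 is a Thursday and not a legal holiday, so no extension applies.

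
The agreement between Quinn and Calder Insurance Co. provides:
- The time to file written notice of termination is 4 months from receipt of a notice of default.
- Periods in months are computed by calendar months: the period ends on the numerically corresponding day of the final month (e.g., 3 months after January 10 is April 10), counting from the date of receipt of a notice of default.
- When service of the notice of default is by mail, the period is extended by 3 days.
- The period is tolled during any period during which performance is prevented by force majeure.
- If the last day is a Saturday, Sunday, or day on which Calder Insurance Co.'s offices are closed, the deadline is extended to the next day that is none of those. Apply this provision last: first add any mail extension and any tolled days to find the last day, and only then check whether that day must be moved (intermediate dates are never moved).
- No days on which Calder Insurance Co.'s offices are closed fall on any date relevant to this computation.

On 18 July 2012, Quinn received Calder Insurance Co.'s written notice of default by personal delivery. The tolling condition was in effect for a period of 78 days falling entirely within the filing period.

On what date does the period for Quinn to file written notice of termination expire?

4 months after 18 July 2012 is November 18, 2012.
Service was not by mail, so no mail extension applies.
Tolling adds 78 days: November 18, 2012 + 78 days = February 4, 2013.
February 4, 2013 is a Monday and not a day on which Calder Insurance Co.'s offices are closed, so no extension applies.

February 4, 2013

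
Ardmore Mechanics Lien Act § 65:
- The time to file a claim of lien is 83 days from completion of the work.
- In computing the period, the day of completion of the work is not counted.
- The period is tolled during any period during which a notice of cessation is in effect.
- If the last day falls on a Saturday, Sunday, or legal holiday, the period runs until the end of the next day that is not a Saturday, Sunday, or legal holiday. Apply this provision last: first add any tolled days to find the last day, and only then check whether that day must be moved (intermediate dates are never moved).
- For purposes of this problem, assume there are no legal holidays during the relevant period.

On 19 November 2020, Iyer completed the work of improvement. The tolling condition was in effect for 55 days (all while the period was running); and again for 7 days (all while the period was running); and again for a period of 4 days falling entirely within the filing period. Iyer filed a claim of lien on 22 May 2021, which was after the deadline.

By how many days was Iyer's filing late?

33 days

83 days after 19 November 2020 is February 10, 2021.
Tolling adds 55 days: February 10, 2021 + 55 days = April 6, 2021.
Tolling adds 7 days: April 6, 2021 + 7 days = April 13, 2021.
Tolling adds 4 days: April 13, 2021 + 4 days = April 17, 2021.
April 17, 2021 is Saturday; April 18, 2021 is Sunday. The next qualifying day is April 19, 2021.
The deadline is April 19, 2021; from April 19, 2021 to May 22, 2021 is 33 days.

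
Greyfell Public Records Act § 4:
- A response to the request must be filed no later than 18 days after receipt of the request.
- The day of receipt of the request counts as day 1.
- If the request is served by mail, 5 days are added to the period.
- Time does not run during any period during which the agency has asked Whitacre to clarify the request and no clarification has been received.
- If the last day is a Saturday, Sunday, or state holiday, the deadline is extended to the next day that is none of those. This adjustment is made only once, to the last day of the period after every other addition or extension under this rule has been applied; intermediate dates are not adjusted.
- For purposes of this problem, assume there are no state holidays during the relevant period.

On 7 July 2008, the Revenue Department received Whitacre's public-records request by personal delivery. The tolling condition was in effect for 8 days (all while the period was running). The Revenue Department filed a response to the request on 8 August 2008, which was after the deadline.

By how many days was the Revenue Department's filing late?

7 days

Counting 7 July 2008 as day 1, day 18 is July 24, 2008.
Service was not by mail, so no mail extension applies.
Tolling adds 8 days: July 24, 2008 + 8 days = August 1, 2008.
August 1, 2008 is a Friday and not a state holiday, so no extension applies.
The deadline is August 1, 2008; from August 1, 2008 to August 8, 2008 is 7 days.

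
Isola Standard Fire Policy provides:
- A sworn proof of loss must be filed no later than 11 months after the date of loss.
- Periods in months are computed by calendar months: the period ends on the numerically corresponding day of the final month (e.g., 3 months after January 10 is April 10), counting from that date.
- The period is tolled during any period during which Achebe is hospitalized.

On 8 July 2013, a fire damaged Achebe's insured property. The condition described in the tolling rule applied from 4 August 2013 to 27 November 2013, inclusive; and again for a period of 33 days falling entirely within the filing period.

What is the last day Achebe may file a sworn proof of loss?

November 4, 2014

11 months after 8 July 2013 is June 8, 2014.
From August 4, 2013 through November 27, 2013 inclusive is 116 days; tolling adds 116 days: June 8, 2014 + 116 days = October 2, 2014.
Tolling adds 33 days: October 2, 2014 + 33 days = November 4, 2014.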